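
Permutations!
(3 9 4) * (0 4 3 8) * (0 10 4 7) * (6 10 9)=[7, 1, 2, 6, 8, 5, 10, 0, 9, 3, 4]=(0 7)(3 6 10 4 8 9)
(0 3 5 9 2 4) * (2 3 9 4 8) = (0 9 3 5 4)(2 8) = [9, 1, 8, 5, 0, 4, 6, 7, 2, 3]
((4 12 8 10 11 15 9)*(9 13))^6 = ((4 12 8 10 11 15 13 9))^6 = (4 13 11 8)(9 15 10 12)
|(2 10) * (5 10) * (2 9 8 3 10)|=|(2 5)(3 10 9 8)|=4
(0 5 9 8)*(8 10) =[5, 1, 2, 3, 4, 9, 6, 7, 0, 10, 8] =(0 5 9 10 8)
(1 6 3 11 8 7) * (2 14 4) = (1 6 3 11 8 7)(2 14 4) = [0, 6, 14, 11, 2, 5, 3, 1, 7, 9, 10, 8, 12, 13, 4]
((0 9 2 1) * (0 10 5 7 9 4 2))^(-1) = (0 9 7 5 10 1 2 4)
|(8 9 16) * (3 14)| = |(3 14)(8 9 16)| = 6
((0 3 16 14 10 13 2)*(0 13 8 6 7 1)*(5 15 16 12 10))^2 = ((0 3 12 10 8 6 7 1)(2 13)(5 15 16 14))^2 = (0 12 8 7)(1 3 10 6)(5 16)(14 15)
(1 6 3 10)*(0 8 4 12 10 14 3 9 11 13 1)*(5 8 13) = (0 13 1 6 9 11 5 8 4 12 10)(3 14) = [13, 6, 2, 14, 12, 8, 9, 7, 4, 11, 0, 5, 10, 1, 3]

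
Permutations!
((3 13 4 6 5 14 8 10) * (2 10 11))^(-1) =(2 11 8 14 5 6 4 13 3 10)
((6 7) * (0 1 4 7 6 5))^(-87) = ((0 1 4 7 5))^(-87) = (0 7 1 5 4)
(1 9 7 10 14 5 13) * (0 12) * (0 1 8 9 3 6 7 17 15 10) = (0 12 1 3 6 7)(5 13 8 9 17 15 10 14) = [12, 3, 2, 6, 4, 13, 7, 0, 9, 17, 14, 11, 1, 8, 5, 10, 16, 15]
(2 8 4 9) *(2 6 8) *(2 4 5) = (2 4 9 6 8 5) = [0, 1, 4, 3, 9, 2, 8, 7, 5, 6]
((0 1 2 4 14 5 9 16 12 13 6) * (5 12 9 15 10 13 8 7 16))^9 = (0 9 4 10 8)(1 5 14 13 7)(2 15 12 6 16)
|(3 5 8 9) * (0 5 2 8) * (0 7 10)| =|(0 5 7 10)(2 8 9 3)| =4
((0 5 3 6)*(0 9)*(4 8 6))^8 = ((0 5 3 4 8 6 9))^8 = (0 5 3 4 8 6 9)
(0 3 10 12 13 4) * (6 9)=(0 3 10 12 13 4)(6 9)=[3, 1, 2, 10, 0, 5, 9, 7, 8, 6, 12, 11, 13, 4]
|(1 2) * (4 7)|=|(1 2)(4 7)|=2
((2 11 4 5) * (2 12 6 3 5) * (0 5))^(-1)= (0 3 6 12 5)(2 4 11)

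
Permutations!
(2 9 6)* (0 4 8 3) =(0 4 8 3)(2 9 6) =[4, 1, 9, 0, 8, 5, 2, 7, 3, 6]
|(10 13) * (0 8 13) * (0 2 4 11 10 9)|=|(0 8 13 9)(2 4 11 10)|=4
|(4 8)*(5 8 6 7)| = 5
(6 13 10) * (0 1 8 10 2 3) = [1, 8, 3, 0, 4, 5, 13, 7, 10, 9, 6, 11, 12, 2] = (0 1 8 10 6 13 2 3)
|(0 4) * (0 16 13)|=|(0 4 16 13)|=4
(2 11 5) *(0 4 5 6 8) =(0 4 5 2 11 6 8) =[4, 1, 11, 3, 5, 2, 8, 7, 0, 9, 10, 6]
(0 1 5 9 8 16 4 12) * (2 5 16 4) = (0 1 16 2 5 9 8 4 12) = [1, 16, 5, 3, 12, 9, 6, 7, 4, 8, 10, 11, 0, 13, 14, 15, 2]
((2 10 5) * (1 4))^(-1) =(1 4)(2 5 10)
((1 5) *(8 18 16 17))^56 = ((1 5)(8 18 16 17))^56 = (18)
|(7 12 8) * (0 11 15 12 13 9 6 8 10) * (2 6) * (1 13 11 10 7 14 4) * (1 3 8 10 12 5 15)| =|(0 12 7 11 1 13 9 2 6 10)(3 8 14 4)(5 15)| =20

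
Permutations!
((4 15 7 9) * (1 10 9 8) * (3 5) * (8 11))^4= (1 15)(4 8)(7 10)(9 11)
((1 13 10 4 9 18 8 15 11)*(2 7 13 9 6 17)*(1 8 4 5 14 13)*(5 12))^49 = (1 9 18 4 6 17 2 7)(5 12 10 13 14)(8 15 11)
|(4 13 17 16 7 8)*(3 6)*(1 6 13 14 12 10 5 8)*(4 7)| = 13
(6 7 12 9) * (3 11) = (3 11)(6 7 12 9) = [0, 1, 2, 11, 4, 5, 7, 12, 8, 6, 10, 3, 9]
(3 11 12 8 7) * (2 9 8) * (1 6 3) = (1 6 3 11 12 2 9 8 7) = [0, 6, 9, 11, 4, 5, 3, 1, 7, 8, 10, 12, 2]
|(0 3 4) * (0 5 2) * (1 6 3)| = 7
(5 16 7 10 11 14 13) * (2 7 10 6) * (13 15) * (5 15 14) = (2 7 6)(5 16 10 11)(13 15) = [0, 1, 7, 3, 4, 16, 2, 6, 8, 9, 11, 5, 12, 15, 14, 13, 10]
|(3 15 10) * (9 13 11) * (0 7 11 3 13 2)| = |(0 7 11 9 2)(3 15 10 13)| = 20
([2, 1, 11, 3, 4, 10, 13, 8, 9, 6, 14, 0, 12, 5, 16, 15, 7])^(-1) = [11, 1, 0, 3, 4, 13, 9, 16, 7, 8, 5, 2, 12, 6, 10, 15, 14]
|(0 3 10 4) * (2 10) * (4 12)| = 6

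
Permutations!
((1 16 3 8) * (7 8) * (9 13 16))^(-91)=((1 9 13 16 3 7 8))^(-91)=(16)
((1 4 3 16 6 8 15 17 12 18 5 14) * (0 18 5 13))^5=((0 18 13)(1 4 3 16 6 8 15 17 12 5 14))^5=(0 13 18)(1 8 14 6 5 16 12 3 17 4 15)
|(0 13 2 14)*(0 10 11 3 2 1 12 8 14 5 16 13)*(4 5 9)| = 13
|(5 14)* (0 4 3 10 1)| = 10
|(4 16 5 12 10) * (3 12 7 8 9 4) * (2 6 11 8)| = 9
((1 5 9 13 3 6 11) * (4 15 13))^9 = (15) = ((1 5 9 4 15 13 3 6 11))^9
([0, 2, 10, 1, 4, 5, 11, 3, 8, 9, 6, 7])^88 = (1 11 2 7 10 3 6)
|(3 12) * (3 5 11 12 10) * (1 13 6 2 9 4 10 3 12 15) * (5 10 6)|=20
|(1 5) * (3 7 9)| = |(1 5)(3 7 9)| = 6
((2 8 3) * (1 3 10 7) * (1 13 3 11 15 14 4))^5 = (15)(2 3 13 7 10 8)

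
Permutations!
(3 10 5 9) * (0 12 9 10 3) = (0 12 9)(5 10) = [12, 1, 2, 3, 4, 10, 6, 7, 8, 0, 5, 11, 9]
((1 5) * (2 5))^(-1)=((1 2 5))^(-1)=(1 5 2)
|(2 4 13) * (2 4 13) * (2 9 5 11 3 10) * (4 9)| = 7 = |(2 13 9 5 11 3 10)|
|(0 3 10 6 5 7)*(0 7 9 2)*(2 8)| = 8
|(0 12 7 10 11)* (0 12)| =|(7 10 11 12)| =4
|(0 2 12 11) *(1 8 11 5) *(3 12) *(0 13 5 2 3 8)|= |(0 3 12 2 8 11 13 5 1)|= 9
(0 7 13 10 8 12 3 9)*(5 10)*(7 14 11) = (0 14 11 7 13 5 10 8 12 3 9) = [14, 1, 2, 9, 4, 10, 6, 13, 12, 0, 8, 7, 3, 5, 11]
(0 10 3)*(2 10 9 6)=[9, 1, 10, 0, 4, 5, 2, 7, 8, 6, 3]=(0 9 6 2 10 3)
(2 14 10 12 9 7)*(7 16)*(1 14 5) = (1 14 10 12 9 16 7 2 5) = [0, 14, 5, 3, 4, 1, 6, 2, 8, 16, 12, 11, 9, 13, 10, 15, 7]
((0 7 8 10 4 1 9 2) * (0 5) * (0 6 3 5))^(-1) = (0 2 9 1 4 10 8 7)(3 6 5)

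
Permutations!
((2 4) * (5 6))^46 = (6)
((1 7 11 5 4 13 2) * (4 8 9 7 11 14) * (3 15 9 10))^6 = (1 15 2 3 13 10 4 8 14 5 7 11 9)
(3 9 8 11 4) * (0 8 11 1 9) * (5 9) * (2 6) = (0 8 1 5 9 11 4 3)(2 6) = [8, 5, 6, 0, 3, 9, 2, 7, 1, 11, 10, 4]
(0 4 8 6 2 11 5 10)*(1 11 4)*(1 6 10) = (0 6 2 4 8 10)(1 11 5) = [6, 11, 4, 3, 8, 1, 2, 7, 10, 9, 0, 5]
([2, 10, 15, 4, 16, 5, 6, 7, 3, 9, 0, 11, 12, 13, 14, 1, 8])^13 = [1, 2, 10, 4, 16, 5, 6, 7, 3, 9, 15, 11, 12, 13, 14, 0, 8]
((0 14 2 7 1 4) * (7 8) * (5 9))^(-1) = ((0 14 2 8 7 1 4)(5 9))^(-1) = (0 4 1 7 8 2 14)(5 9)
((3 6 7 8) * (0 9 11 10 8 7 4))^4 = (0 8)(3 9)(4 10)(6 11) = ((0 9 11 10 8 3 6 4))^4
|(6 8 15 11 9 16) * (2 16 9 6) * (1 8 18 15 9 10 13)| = |(1 8 9 10 13)(2 16)(6 18 15 11)| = 20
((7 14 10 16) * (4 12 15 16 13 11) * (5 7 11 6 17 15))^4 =((4 12 5 7 14 10 13 6 17 15 16 11))^4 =(4 14 17)(5 13 16)(6 11 7)(10 15 12)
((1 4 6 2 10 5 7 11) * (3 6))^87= ((1 4 3 6 2 10 5 7 11))^87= (1 5 6)(2 4 7)(3 11 10)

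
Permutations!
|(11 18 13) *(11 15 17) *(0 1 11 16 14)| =|(0 1 11 18 13 15 17 16 14)| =9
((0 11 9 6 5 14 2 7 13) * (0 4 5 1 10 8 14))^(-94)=((0 11 9 6 1 10 8 14 2 7 13 4 5))^(-94)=(0 13 14 1 11 4 2 10 9 5 7 8 6)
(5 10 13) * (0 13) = (0 13 5 10) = [13, 1, 2, 3, 4, 10, 6, 7, 8, 9, 0, 11, 12, 5]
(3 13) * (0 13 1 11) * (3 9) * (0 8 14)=(0 13 9 3 1 11 8 14)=[13, 11, 2, 1, 4, 5, 6, 7, 14, 3, 10, 8, 12, 9, 0]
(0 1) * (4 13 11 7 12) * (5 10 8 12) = (0 1)(4 13 11 7 5 10 8 12) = [1, 0, 2, 3, 13, 10, 6, 5, 12, 9, 8, 7, 4, 11]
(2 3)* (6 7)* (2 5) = (2 3 5)(6 7) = [0, 1, 3, 5, 4, 2, 7, 6]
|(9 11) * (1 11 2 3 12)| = 6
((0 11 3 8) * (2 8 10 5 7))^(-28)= ((0 11 3 10 5 7 2 8))^(-28)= (0 5)(2 3)(7 11)(8 10)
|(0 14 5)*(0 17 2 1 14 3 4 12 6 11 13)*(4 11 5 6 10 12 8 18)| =12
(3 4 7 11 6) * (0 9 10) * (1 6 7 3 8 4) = (0 9 10)(1 6 8 4 3)(7 11) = [9, 6, 2, 1, 3, 5, 8, 11, 4, 10, 0, 7]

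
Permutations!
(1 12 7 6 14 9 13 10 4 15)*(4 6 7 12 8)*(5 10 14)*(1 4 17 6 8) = (4 15)(5 10 8 17 6)(9 13 14) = [0, 1, 2, 3, 15, 10, 5, 7, 17, 13, 8, 11, 12, 14, 9, 4, 16, 6]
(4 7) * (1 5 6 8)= (1 5 6 8)(4 7)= [0, 5, 2, 3, 7, 6, 8, 4, 1]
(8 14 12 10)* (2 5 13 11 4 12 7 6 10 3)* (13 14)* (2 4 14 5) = (3 4 12)(6 10 8 13 11 14 7) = [0, 1, 2, 4, 12, 5, 10, 6, 13, 9, 8, 14, 3, 11, 7]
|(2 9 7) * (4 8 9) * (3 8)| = |(2 4 3 8 9 7)| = 6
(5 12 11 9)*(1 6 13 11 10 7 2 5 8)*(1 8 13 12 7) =(1 6 12 10)(2 5 7)(9 13 11) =[0, 6, 5, 3, 4, 7, 12, 2, 8, 13, 1, 9, 10, 11]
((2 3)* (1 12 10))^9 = (12)(2 3) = ((1 12 10)(2 3))^9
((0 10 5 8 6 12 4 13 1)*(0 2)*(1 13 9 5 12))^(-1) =(13)(0 2 1 6 8 5 9 4 12 10)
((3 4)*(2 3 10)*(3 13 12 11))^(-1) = ((2 13 12 11 3 4 10))^(-1) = (2 10 4 3 11 12 13)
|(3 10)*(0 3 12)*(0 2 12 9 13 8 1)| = |(0 3 10 9 13 8 1)(2 12)| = 14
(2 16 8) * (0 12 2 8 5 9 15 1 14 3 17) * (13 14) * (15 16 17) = (0 12 2 17)(1 13 14 3 15)(5 9 16) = [12, 13, 17, 15, 4, 9, 6, 7, 8, 16, 10, 11, 2, 14, 3, 1, 5, 0]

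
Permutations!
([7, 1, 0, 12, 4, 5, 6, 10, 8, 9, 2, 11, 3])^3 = [2, 1, 10, 12, 4, 5, 6, 0, 8, 9, 7, 11, 3]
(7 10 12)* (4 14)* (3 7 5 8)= (3 7 10 12 5 8)(4 14)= [0, 1, 2, 7, 14, 8, 6, 10, 3, 9, 12, 11, 5, 13, 4]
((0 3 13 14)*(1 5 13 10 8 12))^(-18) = (14)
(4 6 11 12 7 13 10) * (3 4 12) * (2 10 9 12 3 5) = (2 10 3 4 6 11 5)(7 13 9 12) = [0, 1, 10, 4, 6, 2, 11, 13, 8, 12, 3, 5, 7, 9]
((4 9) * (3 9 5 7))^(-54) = (3 9 4 5 7)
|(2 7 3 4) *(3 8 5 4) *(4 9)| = 6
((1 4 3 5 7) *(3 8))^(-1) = (1 7 5 3 8 4)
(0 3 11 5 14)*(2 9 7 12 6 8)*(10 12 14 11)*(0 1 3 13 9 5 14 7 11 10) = (0 13 9 11 14 1 3)(2 5 10 12 6 8) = [13, 3, 5, 0, 4, 10, 8, 7, 2, 11, 12, 14, 6, 9, 1]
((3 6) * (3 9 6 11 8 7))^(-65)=(3 7 8 11)(6 9)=((3 11 8 7)(6 9))^(-65)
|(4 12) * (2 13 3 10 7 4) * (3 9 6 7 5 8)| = |(2 13 9 6 7 4 12)(3 10 5 8)| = 28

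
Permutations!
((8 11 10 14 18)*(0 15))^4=((0 15)(8 11 10 14 18))^4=(8 18 14 10 11)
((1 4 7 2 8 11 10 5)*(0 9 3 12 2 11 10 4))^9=((0 9 3 12 2 8 10 5 1)(4 7 11))^9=(12)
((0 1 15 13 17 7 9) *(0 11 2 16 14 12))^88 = ((0 1 15 13 17 7 9 11 2 16 14 12))^88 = (0 17 2)(1 7 16)(9 14 15)(11 12 13)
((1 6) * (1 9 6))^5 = ((6 9))^5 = (6 9)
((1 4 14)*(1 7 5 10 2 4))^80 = ((2 4 14 7 5 10))^80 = (2 14 5)(4 7 10)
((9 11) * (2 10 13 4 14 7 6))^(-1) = ((2 10 13 4 14 7 6)(9 11))^(-1) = (2 6 7 14 4 13 10)(9 11)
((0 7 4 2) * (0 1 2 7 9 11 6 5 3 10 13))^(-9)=((0 9 11 6 5 3 10 13)(1 2)(4 7))^(-9)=(0 13 10 3 5 6 11 9)(1 2)(4 7)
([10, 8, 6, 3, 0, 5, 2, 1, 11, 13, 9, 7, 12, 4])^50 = (13)(1 11)(7 8)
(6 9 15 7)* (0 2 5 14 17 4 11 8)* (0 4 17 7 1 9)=[2, 9, 5, 3, 11, 14, 0, 6, 4, 15, 10, 8, 12, 13, 7, 1, 16, 17]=(17)(0 2 5 14 7 6)(1 9 15)(4 11 8)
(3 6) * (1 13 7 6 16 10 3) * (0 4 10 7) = (0 4 10 3 16 7 6 1 13) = [4, 13, 2, 16, 10, 5, 1, 6, 8, 9, 3, 11, 12, 0, 14, 15, 7]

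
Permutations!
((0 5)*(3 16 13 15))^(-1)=(0 5)(3 15 13 16)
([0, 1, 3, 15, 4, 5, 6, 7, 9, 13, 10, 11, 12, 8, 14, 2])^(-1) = [0, 1, 15, 2, 4, 5, 6, 7, 13, 8, 10, 11, 12, 9, 14, 3]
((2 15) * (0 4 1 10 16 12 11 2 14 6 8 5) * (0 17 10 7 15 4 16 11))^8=((0 16 12)(1 7 15 14 6 8 5 17 10 11 2 4))^8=(0 12 16)(1 10 6)(2 5 15)(4 17 14)(7 11 8)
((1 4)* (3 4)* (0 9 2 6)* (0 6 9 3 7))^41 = (0 3 4 1 7)(2 9)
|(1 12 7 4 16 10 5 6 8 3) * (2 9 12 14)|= 13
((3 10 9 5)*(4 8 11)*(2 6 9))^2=(2 9 3)(4 11 8)(5 10 6)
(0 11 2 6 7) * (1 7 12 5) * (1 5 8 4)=(0 11 2 6 12 8 4 1 7)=[11, 7, 6, 3, 1, 5, 12, 0, 4, 9, 10, 2, 8]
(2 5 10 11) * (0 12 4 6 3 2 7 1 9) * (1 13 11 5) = [12, 9, 1, 2, 6, 10, 3, 13, 8, 0, 5, 7, 4, 11] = (0 12 4 6 3 2 1 9)(5 10)(7 13 11)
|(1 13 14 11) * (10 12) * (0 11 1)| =6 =|(0 11)(1 13 14)(10 12)|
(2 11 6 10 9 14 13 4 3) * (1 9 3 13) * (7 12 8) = (1 9 14)(2 11 6 10 3)(4 13)(7 12 8) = [0, 9, 11, 2, 13, 5, 10, 12, 7, 14, 3, 6, 8, 4, 1]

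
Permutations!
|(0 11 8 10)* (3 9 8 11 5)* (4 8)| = 7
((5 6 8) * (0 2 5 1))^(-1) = (0 1 8 6 5 2)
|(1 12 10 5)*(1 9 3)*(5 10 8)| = |(1 12 8 5 9 3)| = 6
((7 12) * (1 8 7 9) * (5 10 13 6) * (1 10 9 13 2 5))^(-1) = (1 6 13 12 7 8)(2 10 9 5) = ((1 8 7 12 13 6)(2 5 9 10))^(-1)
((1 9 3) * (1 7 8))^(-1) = (1 8 7 3 9)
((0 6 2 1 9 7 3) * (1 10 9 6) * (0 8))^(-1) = ((0 1 6 2 10 9 7 3 8))^(-1) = (0 8 3 7 9 10 2 6 1)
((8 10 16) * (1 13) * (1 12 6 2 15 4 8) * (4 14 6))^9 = ((1 13 12 4 8 10 16)(2 15 14 6))^9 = (1 12 8 16 13 4 10)(2 15 14 6)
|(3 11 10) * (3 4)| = 4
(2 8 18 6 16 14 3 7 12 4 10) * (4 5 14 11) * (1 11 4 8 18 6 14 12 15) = (1 11 8 6 16 4 10 2 18 14 3 7 15)(5 12) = [0, 11, 18, 7, 10, 12, 16, 15, 6, 9, 2, 8, 5, 13, 3, 1, 4, 17, 14]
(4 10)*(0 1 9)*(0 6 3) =(0 1 9 6 3)(4 10) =[1, 9, 2, 0, 10, 5, 3, 7, 8, 6, 4]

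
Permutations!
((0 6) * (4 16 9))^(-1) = ((0 6)(4 16 9))^(-1) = (0 6)(4 9 16)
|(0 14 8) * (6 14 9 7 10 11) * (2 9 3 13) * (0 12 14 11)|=|(0 3 13 2 9 7 10)(6 11)(8 12 14)|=42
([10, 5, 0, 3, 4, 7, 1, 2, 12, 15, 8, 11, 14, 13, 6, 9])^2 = (15)(0 8 14 1 7)(2 10 12 6 5)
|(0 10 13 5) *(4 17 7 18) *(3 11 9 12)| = 4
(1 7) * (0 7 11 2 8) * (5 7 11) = (0 11 2 8)(1 5 7) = [11, 5, 8, 3, 4, 7, 6, 1, 0, 9, 10, 2]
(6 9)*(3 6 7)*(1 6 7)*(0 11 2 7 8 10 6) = (0 11 2 7 3 8 10 6 9 1) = [11, 0, 7, 8, 4, 5, 9, 3, 10, 1, 6, 2]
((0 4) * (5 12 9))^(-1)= (0 4)(5 9 12)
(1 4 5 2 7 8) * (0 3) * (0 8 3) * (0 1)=(0 1 4 5 2 7 3 8)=[1, 4, 7, 8, 5, 2, 6, 3, 0]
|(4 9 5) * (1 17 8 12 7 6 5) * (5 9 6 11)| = |(1 17 8 12 7 11 5 4 6 9)| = 10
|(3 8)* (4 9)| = 2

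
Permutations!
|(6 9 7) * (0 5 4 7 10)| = 7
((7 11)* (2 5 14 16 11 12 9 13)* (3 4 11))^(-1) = ((2 5 14 16 3 4 11 7 12 9 13))^(-1) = (2 13 9 12 7 11 4 3 16 14 5)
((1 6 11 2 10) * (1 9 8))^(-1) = (1 8 9 10 2 11 6) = ((1 6 11 2 10 9 8))^(-1)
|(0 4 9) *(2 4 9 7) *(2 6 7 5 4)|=|(0 9)(4 5)(6 7)|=2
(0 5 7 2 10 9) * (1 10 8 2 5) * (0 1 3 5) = (0 3 5 7)(1 10 9)(2 8) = [3, 10, 8, 5, 4, 7, 6, 0, 2, 1, 9]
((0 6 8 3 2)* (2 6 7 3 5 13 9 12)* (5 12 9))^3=(0 6 2 3 12 7 8)(5 13)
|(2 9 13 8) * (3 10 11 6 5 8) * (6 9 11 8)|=14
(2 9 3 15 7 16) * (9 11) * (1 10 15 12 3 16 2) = (1 10 15 7 2 11 9 16)(3 12) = [0, 10, 11, 12, 4, 5, 6, 2, 8, 16, 15, 9, 3, 13, 14, 7, 1]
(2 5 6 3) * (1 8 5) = (1 8 5 6 3 2) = [0, 8, 1, 2, 4, 6, 3, 7, 5]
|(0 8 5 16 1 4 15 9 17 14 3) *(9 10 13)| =13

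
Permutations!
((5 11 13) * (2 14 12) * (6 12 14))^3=((14)(2 6 12)(5 11 13))^3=(14)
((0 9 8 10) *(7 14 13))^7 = (0 10 8 9)(7 14 13)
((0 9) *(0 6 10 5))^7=(0 6 5 9 10)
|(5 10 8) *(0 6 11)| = 3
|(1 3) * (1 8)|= 3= |(1 3 8)|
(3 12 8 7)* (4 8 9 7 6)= (3 12 9 7)(4 8 6)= [0, 1, 2, 12, 8, 5, 4, 3, 6, 7, 10, 11, 9]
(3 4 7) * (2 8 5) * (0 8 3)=(0 8 5 2 3 4 7)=[8, 1, 3, 4, 7, 2, 6, 0, 5]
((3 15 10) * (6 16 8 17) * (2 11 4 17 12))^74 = ((2 11 4 17 6 16 8 12)(3 15 10))^74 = (2 4 6 8)(3 10 15)(11 17 16 12)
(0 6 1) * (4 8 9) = (0 6 1)(4 8 9) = [6, 0, 2, 3, 8, 5, 1, 7, 9, 4]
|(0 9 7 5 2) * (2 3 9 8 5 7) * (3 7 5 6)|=|(0 8 6 3 9 2)(5 7)|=6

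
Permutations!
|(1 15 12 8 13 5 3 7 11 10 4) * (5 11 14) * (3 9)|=|(1 15 12 8 13 11 10 4)(3 7 14 5 9)|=40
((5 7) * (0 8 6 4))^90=((0 8 6 4)(5 7))^90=(0 6)(4 8)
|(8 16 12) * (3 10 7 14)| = |(3 10 7 14)(8 16 12)| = 12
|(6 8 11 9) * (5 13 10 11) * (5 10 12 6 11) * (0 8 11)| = |(0 8 10 5 13 12 6 11 9)| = 9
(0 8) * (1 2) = (0 8)(1 2) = [8, 2, 1, 3, 4, 5, 6, 7, 0]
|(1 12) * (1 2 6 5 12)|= 4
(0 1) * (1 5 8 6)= [5, 0, 2, 3, 4, 8, 1, 7, 6]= (0 5 8 6 1)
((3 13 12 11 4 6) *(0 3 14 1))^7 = ((0 3 13 12 11 4 6 14 1))^7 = (0 14 4 12 3 1 6 11 13)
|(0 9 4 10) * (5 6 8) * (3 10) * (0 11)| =6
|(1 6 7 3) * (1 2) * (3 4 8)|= 7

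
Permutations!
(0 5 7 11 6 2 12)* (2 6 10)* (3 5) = (0 3 5 7 11 10 2 12) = [3, 1, 12, 5, 4, 7, 6, 11, 8, 9, 2, 10, 0]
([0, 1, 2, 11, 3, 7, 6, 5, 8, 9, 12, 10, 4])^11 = [0, 1, 2, 11, 3, 7, 6, 5, 8, 9, 12, 10, 4]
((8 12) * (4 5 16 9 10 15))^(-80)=((4 5 16 9 10 15)(8 12))^(-80)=(4 10 16)(5 15 9)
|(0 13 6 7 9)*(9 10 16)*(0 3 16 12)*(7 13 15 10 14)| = 12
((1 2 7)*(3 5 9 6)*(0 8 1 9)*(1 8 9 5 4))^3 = (0 3 2)(1 5 6)(4 7 9)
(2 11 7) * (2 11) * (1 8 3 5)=(1 8 3 5)(7 11)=[0, 8, 2, 5, 4, 1, 6, 11, 3, 9, 10, 7]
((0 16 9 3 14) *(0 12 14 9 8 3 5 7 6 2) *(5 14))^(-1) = (0 2 6 7 5 12 14 9 3 8 16)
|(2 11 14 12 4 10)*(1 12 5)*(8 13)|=|(1 12 4 10 2 11 14 5)(8 13)|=8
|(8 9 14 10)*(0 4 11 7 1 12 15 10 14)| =10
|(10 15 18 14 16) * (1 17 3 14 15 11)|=14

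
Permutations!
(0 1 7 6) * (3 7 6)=[1, 6, 2, 7, 4, 5, 0, 3]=(0 1 6)(3 7)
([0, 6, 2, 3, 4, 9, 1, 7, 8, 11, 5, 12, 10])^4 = (5 10 12 11 9)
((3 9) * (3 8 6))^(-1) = ((3 9 8 6))^(-1) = (3 6 8 9)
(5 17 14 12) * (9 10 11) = (5 17 14 12)(9 10 11) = [0, 1, 2, 3, 4, 17, 6, 7, 8, 10, 11, 9, 5, 13, 12, 15, 16, 14]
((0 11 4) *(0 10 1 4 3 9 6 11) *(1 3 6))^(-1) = ((1 4 10 3 9)(6 11))^(-1) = (1 9 3 10 4)(6 11)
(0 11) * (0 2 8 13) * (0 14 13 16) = [11, 1, 8, 3, 4, 5, 6, 7, 16, 9, 10, 2, 12, 14, 13, 15, 0] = (0 11 2 8 16)(13 14)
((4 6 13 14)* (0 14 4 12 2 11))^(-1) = ((0 14 12 2 11)(4 6 13))^(-1) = (0 11 2 12 14)(4 13 6)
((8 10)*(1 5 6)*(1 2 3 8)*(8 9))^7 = (1 10 8 9 3 2 6 5)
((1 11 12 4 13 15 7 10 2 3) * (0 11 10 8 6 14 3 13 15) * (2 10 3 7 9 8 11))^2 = (0 13 2)(4 9 6 7 12 15 8 14 11)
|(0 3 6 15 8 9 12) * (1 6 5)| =9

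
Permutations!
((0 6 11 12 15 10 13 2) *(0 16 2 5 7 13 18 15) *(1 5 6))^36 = (18)(0 13)(1 6)(5 11)(7 12)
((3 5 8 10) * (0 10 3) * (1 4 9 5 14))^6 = ((0 10)(1 4 9 5 8 3 14))^6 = (1 14 3 8 5 9 4)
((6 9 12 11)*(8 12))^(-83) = ((6 9 8 12 11))^(-83) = (6 8 11 9 12)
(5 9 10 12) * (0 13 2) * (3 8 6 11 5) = (0 13 2)(3 8 6 11 5 9 10 12) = [13, 1, 0, 8, 4, 9, 11, 7, 6, 10, 12, 5, 3, 2]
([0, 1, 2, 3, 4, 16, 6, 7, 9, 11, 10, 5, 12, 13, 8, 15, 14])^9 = (5 8)(9 16)(11 14)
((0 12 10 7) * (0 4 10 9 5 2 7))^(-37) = (0 5 4 12 2 10 9 7)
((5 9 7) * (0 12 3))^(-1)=(0 3 12)(5 7 9)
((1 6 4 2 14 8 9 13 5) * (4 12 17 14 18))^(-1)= ((1 6 12 17 14 8 9 13 5)(2 18 4))^(-1)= (1 5 13 9 8 14 17 12 6)(2 4 18)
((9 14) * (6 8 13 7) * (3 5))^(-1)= ((3 5)(6 8 13 7)(9 14))^(-1)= (3 5)(6 7 13 8)(9 14)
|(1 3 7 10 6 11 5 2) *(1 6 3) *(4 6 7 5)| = 15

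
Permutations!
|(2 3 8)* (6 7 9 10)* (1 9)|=|(1 9 10 6 7)(2 3 8)|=15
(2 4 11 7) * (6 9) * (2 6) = (2 4 11 7 6 9) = [0, 1, 4, 3, 11, 5, 9, 6, 8, 2, 10, 7]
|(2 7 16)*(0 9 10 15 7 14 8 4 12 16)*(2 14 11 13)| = |(0 9 10 15 7)(2 11 13)(4 12 16 14 8)| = 15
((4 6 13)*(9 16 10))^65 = (4 13 6)(9 10 16)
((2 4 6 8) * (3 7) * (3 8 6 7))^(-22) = (2 7)(4 8)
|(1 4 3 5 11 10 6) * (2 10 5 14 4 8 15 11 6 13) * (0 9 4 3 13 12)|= |(0 9 4 13 2 10 12)(1 8 15 11 5 6)(3 14)|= 42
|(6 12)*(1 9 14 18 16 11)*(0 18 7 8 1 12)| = |(0 18 16 11 12 6)(1 9 14 7 8)| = 30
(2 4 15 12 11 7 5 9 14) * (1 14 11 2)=(1 14)(2 4 15 12)(5 9 11 7)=[0, 14, 4, 3, 15, 9, 6, 5, 8, 11, 10, 7, 2, 13, 1, 12]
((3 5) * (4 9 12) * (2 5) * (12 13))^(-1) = (2 3 5)(4 12 13 9)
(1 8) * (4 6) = [0, 8, 2, 3, 6, 5, 4, 7, 1] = (1 8)(4 6)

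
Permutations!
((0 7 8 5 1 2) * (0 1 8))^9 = ((0 7)(1 2)(5 8))^9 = (0 7)(1 2)(5 8)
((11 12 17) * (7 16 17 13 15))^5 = (7 13 11 16 15 12 17)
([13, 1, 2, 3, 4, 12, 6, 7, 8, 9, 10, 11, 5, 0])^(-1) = (0 13)(5 12)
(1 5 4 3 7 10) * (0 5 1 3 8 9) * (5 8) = (0 8 9)(3 7 10)(4 5) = [8, 1, 2, 7, 5, 4, 6, 10, 9, 0, 3]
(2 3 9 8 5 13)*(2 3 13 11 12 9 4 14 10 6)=[0, 1, 13, 4, 14, 11, 2, 7, 5, 8, 6, 12, 9, 3, 10]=(2 13 3 4 14 10 6)(5 11 12 9 8)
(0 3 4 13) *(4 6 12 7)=(0 3 6 12 7 4 13)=[3, 1, 2, 6, 13, 5, 12, 4, 8, 9, 10, 11, 7, 0]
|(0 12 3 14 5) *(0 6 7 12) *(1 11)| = 6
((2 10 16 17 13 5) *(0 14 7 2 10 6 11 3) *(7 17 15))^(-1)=(0 3 11 6 2 7 15 16 10 5 13 17 14)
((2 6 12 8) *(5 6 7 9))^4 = (2 6 7 12 9 8 5)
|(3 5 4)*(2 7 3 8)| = 6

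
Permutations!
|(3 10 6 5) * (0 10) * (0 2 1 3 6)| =|(0 10)(1 3 2)(5 6)| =6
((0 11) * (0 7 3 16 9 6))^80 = (0 3 6 7 9 11 16)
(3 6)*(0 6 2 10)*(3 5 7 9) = (0 6 5 7 9 3 2 10) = [6, 1, 10, 2, 4, 7, 5, 9, 8, 3, 0]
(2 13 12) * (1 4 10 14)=(1 4 10 14)(2 13 12)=[0, 4, 13, 3, 10, 5, 6, 7, 8, 9, 14, 11, 2, 12, 1]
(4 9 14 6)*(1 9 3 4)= (1 9 14 6)(3 4)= [0, 9, 2, 4, 3, 5, 1, 7, 8, 14, 10, 11, 12, 13, 6]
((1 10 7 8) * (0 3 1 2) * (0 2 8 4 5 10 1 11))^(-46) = (0 11 3)(4 10)(5 7)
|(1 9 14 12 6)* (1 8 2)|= |(1 9 14 12 6 8 2)|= 7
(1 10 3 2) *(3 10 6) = (10)(1 6 3 2) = [0, 6, 1, 2, 4, 5, 3, 7, 8, 9, 10]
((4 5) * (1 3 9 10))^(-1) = (1 10 9 3)(4 5)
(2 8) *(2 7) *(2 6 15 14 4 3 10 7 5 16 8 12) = (2 12)(3 10 7 6 15 14 4)(5 16 8) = [0, 1, 12, 10, 3, 16, 15, 6, 5, 9, 7, 11, 2, 13, 4, 14, 8]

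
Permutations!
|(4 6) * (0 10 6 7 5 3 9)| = |(0 10 6 4 7 5 3 9)| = 8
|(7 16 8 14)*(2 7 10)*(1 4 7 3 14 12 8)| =|(1 4 7 16)(2 3 14 10)(8 12)| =4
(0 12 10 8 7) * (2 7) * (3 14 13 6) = (0 12 10 8 2 7)(3 14 13 6) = [12, 1, 7, 14, 4, 5, 3, 0, 2, 9, 8, 11, 10, 6, 13]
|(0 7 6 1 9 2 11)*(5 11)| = |(0 7 6 1 9 2 5 11)| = 8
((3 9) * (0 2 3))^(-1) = ((0 2 3 9))^(-1) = (0 9 3 2)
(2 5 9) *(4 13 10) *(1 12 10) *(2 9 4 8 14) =(1 12 10 8 14 2 5 4 13) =[0, 12, 5, 3, 13, 4, 6, 7, 14, 9, 8, 11, 10, 1, 2]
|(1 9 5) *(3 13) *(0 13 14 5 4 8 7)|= |(0 13 3 14 5 1 9 4 8 7)|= 10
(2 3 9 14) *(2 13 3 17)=(2 17)(3 9 14 13)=[0, 1, 17, 9, 4, 5, 6, 7, 8, 14, 10, 11, 12, 3, 13, 15, 16, 2]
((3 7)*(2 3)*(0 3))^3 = (0 2 7 3)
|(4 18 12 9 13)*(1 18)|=|(1 18 12 9 13 4)|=6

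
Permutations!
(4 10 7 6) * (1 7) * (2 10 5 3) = [0, 7, 10, 2, 5, 3, 4, 6, 8, 9, 1] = (1 7 6 4 5 3 2 10)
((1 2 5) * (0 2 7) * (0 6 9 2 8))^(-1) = (0 8)(1 5 2 9 6 7)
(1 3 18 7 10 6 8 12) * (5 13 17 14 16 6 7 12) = [0, 3, 2, 18, 4, 13, 8, 10, 5, 9, 7, 11, 1, 17, 16, 15, 6, 14, 12] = (1 3 18 12)(5 13 17 14 16 6 8)(7 10)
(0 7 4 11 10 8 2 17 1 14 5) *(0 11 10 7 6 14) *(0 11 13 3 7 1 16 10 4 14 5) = (0 6 5 13 3 7 14)(1 11)(2 17 16 10 8) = [6, 11, 17, 7, 4, 13, 5, 14, 2, 9, 8, 1, 12, 3, 0, 15, 10, 16]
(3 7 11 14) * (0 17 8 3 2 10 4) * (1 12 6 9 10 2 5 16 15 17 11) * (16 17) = (0 11 14 5 17 8 3 7 1 12 6 9 10 4)(15 16) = [11, 12, 2, 7, 0, 17, 9, 1, 3, 10, 4, 14, 6, 13, 5, 16, 15, 8]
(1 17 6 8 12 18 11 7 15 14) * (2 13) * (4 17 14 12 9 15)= [0, 14, 13, 3, 17, 5, 8, 4, 9, 15, 10, 7, 18, 2, 1, 12, 16, 6, 11]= (1 14)(2 13)(4 17 6 8 9 15 12 18 11 7)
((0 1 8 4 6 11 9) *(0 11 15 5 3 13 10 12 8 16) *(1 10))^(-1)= ((0 10 12 8 4 6 15 5 3 13 1 16)(9 11))^(-1)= (0 16 1 13 3 5 15 6 4 8 12 10)(9 11)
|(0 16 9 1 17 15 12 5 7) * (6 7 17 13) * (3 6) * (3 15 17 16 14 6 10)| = 28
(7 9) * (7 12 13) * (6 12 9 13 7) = (6 12 7 13) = [0, 1, 2, 3, 4, 5, 12, 13, 8, 9, 10, 11, 7, 6]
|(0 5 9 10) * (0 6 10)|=6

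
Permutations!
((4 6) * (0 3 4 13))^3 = (0 6 3 13 4) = ((0 3 4 6 13))^3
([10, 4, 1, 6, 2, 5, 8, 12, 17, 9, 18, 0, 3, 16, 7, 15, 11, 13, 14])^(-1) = (0 11 16 13 17 8 6 3 12 7 14 18 10)(1 2 4)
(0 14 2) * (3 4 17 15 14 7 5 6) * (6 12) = [7, 1, 0, 4, 17, 12, 3, 5, 8, 9, 10, 11, 6, 13, 2, 14, 16, 15] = (0 7 5 12 6 3 4 17 15 14 2)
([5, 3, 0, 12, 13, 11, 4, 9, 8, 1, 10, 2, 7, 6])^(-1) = (0 2 11 5)(1 9 7 12 3)(4 6 13)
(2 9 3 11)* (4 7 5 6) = [0, 1, 9, 11, 7, 6, 4, 5, 8, 3, 10, 2] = (2 9 3 11)(4 7 5 6)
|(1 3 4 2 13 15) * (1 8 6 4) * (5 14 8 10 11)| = |(1 3)(2 13 15 10 11 5 14 8 6 4)| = 10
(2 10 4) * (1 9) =[0, 9, 10, 3, 2, 5, 6, 7, 8, 1, 4] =(1 9)(2 10 4)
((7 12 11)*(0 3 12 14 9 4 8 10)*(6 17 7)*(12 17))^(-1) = (0 10 8 4 9 14 7 17 3)(6 11 12)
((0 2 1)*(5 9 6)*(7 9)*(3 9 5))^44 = (0 1 2)(3 6 9)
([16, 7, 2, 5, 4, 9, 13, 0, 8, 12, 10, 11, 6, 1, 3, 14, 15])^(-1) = [7, 13, 2, 14, 4, 3, 12, 1, 8, 5, 10, 11, 9, 6, 15, 16, 0]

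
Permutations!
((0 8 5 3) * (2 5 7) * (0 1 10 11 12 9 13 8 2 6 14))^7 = (0 12)(1 7)(2 9)(3 8)(5 13)(6 10)(11 14)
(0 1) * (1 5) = (0 5 1) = [5, 0, 2, 3, 4, 1]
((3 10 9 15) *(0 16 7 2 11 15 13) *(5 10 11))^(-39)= (0 16 7 2 5 10 9 13)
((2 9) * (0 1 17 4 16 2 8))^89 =((0 1 17 4 16 2 9 8))^89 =(0 1 17 4 16 2 9 8)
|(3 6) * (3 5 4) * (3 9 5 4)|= 5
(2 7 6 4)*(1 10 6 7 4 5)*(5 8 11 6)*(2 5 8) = (1 10 8 11 6 2 4 5) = [0, 10, 4, 3, 5, 1, 2, 7, 11, 9, 8, 6]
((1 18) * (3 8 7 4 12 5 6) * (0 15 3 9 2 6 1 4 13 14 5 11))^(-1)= ((0 15 3 8 7 13 14 5 1 18 4 12 11)(2 6 9))^(-1)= (0 11 12 4 18 1 5 14 13 7 8 3 15)(2 9 6)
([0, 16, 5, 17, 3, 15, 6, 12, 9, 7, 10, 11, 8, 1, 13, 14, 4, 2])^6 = (1 5 4 14 17)(2 16 15 3 13)(7 8)(9 12)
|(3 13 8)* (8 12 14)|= |(3 13 12 14 8)|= 5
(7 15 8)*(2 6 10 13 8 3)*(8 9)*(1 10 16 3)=[0, 10, 6, 2, 4, 5, 16, 15, 7, 8, 13, 11, 12, 9, 14, 1, 3]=(1 10 13 9 8 7 15)(2 6 16 3)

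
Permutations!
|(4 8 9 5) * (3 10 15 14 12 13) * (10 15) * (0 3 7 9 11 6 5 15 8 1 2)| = 18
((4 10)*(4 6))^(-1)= ((4 10 6))^(-1)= (4 6 10)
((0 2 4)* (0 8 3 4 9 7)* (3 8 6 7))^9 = (0 9 4 7 2 3 6)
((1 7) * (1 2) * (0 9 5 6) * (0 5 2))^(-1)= ((0 9 2 1 7)(5 6))^(-1)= (0 7 1 2 9)(5 6)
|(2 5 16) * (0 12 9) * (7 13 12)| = |(0 7 13 12 9)(2 5 16)| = 15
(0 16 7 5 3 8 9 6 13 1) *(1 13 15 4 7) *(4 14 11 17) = (0 16 1)(3 8 9 6 15 14 11 17 4 7 5) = [16, 0, 2, 8, 7, 3, 15, 5, 9, 6, 10, 17, 12, 13, 11, 14, 1, 4]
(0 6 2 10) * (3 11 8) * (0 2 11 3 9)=(0 6 11 8 9)(2 10)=[6, 1, 10, 3, 4, 5, 11, 7, 9, 0, 2, 8]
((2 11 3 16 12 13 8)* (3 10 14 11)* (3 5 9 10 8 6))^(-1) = ((2 5 9 10 14 11 8)(3 16 12 13 6))^(-1) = (2 8 11 14 10 9 5)(3 6 13 12 16)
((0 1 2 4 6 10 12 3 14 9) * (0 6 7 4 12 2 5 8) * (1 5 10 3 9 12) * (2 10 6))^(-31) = (0 8 5)(1 12 6 9 3 2 14)(4 7)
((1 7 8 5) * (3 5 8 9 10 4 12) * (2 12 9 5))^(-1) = ((1 7 5)(2 12 3)(4 9 10))^(-1) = (1 5 7)(2 3 12)(4 10 9)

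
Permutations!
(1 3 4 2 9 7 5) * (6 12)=(1 3 4 2 9 7 5)(6 12)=[0, 3, 9, 4, 2, 1, 12, 5, 8, 7, 10, 11, 6]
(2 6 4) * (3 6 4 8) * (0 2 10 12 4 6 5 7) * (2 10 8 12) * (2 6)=(0 10 6 12 4 8 3 5 7)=[10, 1, 2, 5, 8, 7, 12, 0, 3, 9, 6, 11, 4]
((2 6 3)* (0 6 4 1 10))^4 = ((0 6 3 2 4 1 10))^4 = (0 4 6 1 3 10 2)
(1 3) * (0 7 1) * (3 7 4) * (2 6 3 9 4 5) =(0 5 2 6 3)(1 7)(4 9) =[5, 7, 6, 0, 9, 2, 3, 1, 8, 4]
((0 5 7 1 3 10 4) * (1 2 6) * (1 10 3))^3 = (0 2 4 7 10 5 6)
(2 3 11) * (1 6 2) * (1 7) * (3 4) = (1 6 2 4 3 11 7) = [0, 6, 4, 11, 3, 5, 2, 1, 8, 9, 10, 7]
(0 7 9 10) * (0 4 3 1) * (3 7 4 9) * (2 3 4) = (0 2 3 1)(4 7)(9 10) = [2, 0, 3, 1, 7, 5, 6, 4, 8, 10, 9]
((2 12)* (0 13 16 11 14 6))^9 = (0 11)(2 12)(6 16)(13 14)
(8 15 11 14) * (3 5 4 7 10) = [0, 1, 2, 5, 7, 4, 6, 10, 15, 9, 3, 14, 12, 13, 8, 11] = (3 5 4 7 10)(8 15 11 14)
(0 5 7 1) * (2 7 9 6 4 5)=(0 2 7 1)(4 5 9 6)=[2, 0, 7, 3, 5, 9, 4, 1, 8, 6]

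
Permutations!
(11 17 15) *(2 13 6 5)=(2 13 6 5)(11 17 15)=[0, 1, 13, 3, 4, 2, 5, 7, 8, 9, 10, 17, 12, 6, 14, 11, 16, 15]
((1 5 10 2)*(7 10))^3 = (1 10 5 2 7)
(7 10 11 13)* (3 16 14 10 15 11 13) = [0, 1, 2, 16, 4, 5, 6, 15, 8, 9, 13, 3, 12, 7, 10, 11, 14] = (3 16 14 10 13 7 15 11)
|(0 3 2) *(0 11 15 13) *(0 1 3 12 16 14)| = 12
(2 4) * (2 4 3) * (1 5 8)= [0, 5, 3, 2, 4, 8, 6, 7, 1]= (1 5 8)(2 3)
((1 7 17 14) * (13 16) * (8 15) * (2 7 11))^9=(1 7)(2 14)(8 15)(11 17)(13 16)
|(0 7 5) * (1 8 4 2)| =12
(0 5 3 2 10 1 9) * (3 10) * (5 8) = (0 8 5 10 1 9)(2 3) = [8, 9, 3, 2, 4, 10, 6, 7, 5, 0, 1]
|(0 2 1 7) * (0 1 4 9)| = 4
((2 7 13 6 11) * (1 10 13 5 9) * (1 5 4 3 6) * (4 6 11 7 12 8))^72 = ((1 10 13)(2 12 8 4 3 11)(5 9)(6 7))^72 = (13)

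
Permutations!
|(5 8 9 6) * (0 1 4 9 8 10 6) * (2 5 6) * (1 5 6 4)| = |(0 5 10 2 6 4 9)| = 7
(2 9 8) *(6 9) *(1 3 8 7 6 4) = (1 3 8 2 4)(6 9 7) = [0, 3, 4, 8, 1, 5, 9, 6, 2, 7]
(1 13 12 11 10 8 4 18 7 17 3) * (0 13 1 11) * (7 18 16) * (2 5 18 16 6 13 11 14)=(0 11 10 8 4 6 13 12)(2 5 18 16 7 17 3 14)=[11, 1, 5, 14, 6, 18, 13, 17, 4, 9, 8, 10, 0, 12, 2, 15, 7, 3, 16]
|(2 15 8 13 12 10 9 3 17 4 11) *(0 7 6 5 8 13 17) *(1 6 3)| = |(0 7 3)(1 6 5 8 17 4 11 2 15 13 12 10 9)| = 39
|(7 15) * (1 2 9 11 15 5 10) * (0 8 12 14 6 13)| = |(0 8 12 14 6 13)(1 2 9 11 15 7 5 10)| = 24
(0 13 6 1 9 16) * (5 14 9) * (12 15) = (0 13 6 1 5 14 9 16)(12 15) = [13, 5, 2, 3, 4, 14, 1, 7, 8, 16, 10, 11, 15, 6, 9, 12, 0]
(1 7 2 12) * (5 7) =(1 5 7 2 12) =[0, 5, 12, 3, 4, 7, 6, 2, 8, 9, 10, 11, 1]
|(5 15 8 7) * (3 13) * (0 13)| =|(0 13 3)(5 15 8 7)| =12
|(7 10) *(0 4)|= |(0 4)(7 10)|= 2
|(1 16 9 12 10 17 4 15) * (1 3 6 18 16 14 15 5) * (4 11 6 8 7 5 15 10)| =|(1 14 10 17 11 6 18 16 9 12 4 15 3 8 7 5)| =16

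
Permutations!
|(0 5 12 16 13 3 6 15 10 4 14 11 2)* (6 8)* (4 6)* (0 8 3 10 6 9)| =70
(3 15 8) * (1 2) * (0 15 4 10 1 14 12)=[15, 2, 14, 4, 10, 5, 6, 7, 3, 9, 1, 11, 0, 13, 12, 8]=(0 15 8 3 4 10 1 2 14 12)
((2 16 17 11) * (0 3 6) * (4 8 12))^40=(17)(0 3 6)(4 8 12)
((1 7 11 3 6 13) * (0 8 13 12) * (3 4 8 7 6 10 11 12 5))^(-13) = (0 12 7)(1 11 6 4 5 8 3 13 10)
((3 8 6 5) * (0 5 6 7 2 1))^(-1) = ((0 5 3 8 7 2 1))^(-1) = (0 1 2 7 8 3 5)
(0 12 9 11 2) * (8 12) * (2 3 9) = (0 8 12 2)(3 9 11) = [8, 1, 0, 9, 4, 5, 6, 7, 12, 11, 10, 3, 2]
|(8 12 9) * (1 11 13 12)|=6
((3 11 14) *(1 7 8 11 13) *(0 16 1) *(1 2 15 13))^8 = (0 15 16 13 2)(1 8 14)(3 7 11)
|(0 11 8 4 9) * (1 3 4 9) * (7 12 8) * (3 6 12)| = 10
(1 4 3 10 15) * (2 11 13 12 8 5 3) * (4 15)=[0, 15, 11, 10, 2, 3, 6, 7, 5, 9, 4, 13, 8, 12, 14, 1]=(1 15)(2 11 13 12 8 5 3 10 4)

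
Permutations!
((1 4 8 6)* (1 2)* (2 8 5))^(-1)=(1 2 5 4)(6 8)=((1 4 5 2)(6 8))^(-1)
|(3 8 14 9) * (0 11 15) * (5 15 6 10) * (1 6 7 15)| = 4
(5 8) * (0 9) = (0 9)(5 8) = [9, 1, 2, 3, 4, 8, 6, 7, 5, 0]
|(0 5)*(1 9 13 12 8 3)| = 6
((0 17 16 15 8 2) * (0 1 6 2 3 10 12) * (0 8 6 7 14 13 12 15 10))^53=(0 12 7 6 16 3 13 1 15 17 8 14 2 10)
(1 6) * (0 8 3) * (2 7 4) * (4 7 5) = (0 8 3)(1 6)(2 5 4) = [8, 6, 5, 0, 2, 4, 1, 7, 3]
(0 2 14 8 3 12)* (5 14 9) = (0 2 9 5 14 8 3 12) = [2, 1, 9, 12, 4, 14, 6, 7, 3, 5, 10, 11, 0, 13, 8]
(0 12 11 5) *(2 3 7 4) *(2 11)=(0 12 2 3 7 4 11 5)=[12, 1, 3, 7, 11, 0, 6, 4, 8, 9, 10, 5, 2]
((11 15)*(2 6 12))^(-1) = (2 12 6)(11 15)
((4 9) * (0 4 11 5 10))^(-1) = (0 10 5 11 9 4)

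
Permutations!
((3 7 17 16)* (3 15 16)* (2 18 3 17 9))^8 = (2 7 18 9 3)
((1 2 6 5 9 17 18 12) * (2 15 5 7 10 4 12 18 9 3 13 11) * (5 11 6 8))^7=((18)(1 15 11 2 8 5 3 13 6 7 10 4 12)(9 17))^7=(18)(1 13 15 6 11 7 2 10 8 4 5 12 3)(9 17)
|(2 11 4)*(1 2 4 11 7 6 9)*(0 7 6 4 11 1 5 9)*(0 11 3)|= 4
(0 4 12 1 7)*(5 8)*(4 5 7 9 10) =[5, 9, 2, 3, 12, 8, 6, 0, 7, 10, 4, 11, 1] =(0 5 8 7)(1 9 10 4 12)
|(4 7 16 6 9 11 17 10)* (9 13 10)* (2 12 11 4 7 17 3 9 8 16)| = |(2 12 11 3 9 4 17 8 16 6 13 10 7)| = 13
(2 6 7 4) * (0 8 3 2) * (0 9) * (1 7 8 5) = (0 5 1 7 4 9)(2 6 8 3) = [5, 7, 6, 2, 9, 1, 8, 4, 3, 0]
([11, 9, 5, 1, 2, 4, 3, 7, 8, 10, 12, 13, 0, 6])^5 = [1, 11, 4, 0, 5, 2, 12, 7, 8, 13, 6, 9, 3, 10]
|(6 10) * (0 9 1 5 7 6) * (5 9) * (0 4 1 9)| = 7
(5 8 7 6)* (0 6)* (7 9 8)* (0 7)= (0 6 5)(8 9)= [6, 1, 2, 3, 4, 0, 5, 7, 9, 8]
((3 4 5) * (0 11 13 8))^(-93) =(0 8 13 11)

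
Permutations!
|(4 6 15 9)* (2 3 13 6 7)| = 8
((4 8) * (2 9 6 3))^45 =(2 9 6 3)(4 8)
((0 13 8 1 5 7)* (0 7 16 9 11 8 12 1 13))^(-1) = (1 12 13 8 11 9 16 5)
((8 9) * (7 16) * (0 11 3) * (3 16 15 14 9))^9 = (16)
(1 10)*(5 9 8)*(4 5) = [0, 10, 2, 3, 5, 9, 6, 7, 4, 8, 1] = (1 10)(4 5 9 8)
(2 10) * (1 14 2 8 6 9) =(1 14 2 10 8 6 9) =[0, 14, 10, 3, 4, 5, 9, 7, 6, 1, 8, 11, 12, 13, 2]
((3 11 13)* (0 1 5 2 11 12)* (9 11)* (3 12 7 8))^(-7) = ((0 1 5 2 9 11 13 12)(3 7 8))^(-7) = (0 1 5 2 9 11 13 12)(3 8 7)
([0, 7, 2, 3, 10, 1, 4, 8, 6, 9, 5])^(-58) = [0, 10, 2, 3, 8, 4, 7, 5, 1, 9, 6]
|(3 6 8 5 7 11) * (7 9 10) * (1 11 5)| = 20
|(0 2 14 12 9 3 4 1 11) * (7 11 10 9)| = |(0 2 14 12 7 11)(1 10 9 3 4)| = 30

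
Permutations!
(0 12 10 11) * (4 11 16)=[12, 1, 2, 3, 11, 5, 6, 7, 8, 9, 16, 0, 10, 13, 14, 15, 4]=(0 12 10 16 4 11)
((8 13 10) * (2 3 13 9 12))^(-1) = (2 12 9 8 10 13 3)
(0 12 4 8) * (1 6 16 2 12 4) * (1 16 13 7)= (0 4 8)(1 6 13 7)(2 12 16)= [4, 6, 12, 3, 8, 5, 13, 1, 0, 9, 10, 11, 16, 7, 14, 15, 2]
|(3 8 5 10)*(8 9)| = 5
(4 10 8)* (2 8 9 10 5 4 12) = (2 8 12)(4 5)(9 10) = [0, 1, 8, 3, 5, 4, 6, 7, 12, 10, 9, 11, 2]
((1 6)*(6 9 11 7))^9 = (1 6 7 11 9)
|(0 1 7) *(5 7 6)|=|(0 1 6 5 7)|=5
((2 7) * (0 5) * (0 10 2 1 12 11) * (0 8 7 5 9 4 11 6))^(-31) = (0 7 9 1 4 12 11 6 8)(2 10 5)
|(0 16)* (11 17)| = 2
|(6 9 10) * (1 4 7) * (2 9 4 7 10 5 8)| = 12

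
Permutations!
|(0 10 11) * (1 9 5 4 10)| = 7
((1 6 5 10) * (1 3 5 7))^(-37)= (1 7 6)(3 10 5)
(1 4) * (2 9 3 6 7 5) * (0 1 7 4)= (0 1)(2 9 3 6 4 7 5)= [1, 0, 9, 6, 7, 2, 4, 5, 8, 3]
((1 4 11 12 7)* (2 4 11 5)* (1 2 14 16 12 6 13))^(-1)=((1 11 6 13)(2 4 5 14 16 12 7))^(-1)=(1 13 6 11)(2 7 12 16 14 5 4)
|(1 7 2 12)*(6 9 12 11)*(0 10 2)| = |(0 10 2 11 6 9 12 1 7)| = 9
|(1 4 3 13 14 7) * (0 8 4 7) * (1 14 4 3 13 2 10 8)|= 4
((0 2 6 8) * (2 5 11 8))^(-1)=(0 8 11 5)(2 6)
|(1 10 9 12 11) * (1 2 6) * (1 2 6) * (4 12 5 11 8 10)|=10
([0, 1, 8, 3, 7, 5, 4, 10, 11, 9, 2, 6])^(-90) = [0, 1, 8, 3, 7, 5, 4, 10, 11, 9, 2, 6]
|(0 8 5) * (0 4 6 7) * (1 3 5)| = |(0 8 1 3 5 4 6 7)| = 8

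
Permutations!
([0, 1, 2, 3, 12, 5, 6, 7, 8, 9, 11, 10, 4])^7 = [0, 1, 2, 3, 12, 5, 6, 7, 8, 9, 11, 10, 4]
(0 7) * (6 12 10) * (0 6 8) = (0 7 6 12 10 8) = [7, 1, 2, 3, 4, 5, 12, 6, 0, 9, 8, 11, 10]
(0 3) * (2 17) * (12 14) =(0 3)(2 17)(12 14) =[3, 1, 17, 0, 4, 5, 6, 7, 8, 9, 10, 11, 14, 13, 12, 15, 16, 2]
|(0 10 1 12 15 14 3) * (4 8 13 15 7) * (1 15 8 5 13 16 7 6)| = |(0 10 15 14 3)(1 12 6)(4 5 13 8 16 7)| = 30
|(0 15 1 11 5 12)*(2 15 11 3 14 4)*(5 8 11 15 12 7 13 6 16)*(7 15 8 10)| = 16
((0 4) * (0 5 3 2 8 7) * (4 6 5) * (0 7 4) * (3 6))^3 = ((0 3 2 8 4)(5 6))^3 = (0 8 3 4 2)(5 6)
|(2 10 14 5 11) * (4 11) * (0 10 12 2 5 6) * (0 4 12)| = 9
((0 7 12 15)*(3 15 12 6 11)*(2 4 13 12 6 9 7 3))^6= ((0 3 15)(2 4 13 12 6 11)(7 9))^6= (15)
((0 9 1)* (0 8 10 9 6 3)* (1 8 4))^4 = ((0 6 3)(1 4)(8 10 9))^4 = (0 6 3)(8 10 9)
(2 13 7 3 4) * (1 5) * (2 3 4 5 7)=[0, 7, 13, 5, 3, 1, 6, 4, 8, 9, 10, 11, 12, 2]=(1 7 4 3 5)(2 13)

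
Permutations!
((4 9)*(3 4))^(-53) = ((3 4 9))^(-53) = (3 4 9)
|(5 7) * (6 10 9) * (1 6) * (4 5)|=12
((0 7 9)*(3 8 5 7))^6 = ((0 3 8 5 7 9))^6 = (9)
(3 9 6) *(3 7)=[0, 1, 2, 9, 4, 5, 7, 3, 8, 6]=(3 9 6 7)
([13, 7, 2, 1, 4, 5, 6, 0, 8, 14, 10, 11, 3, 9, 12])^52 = (0 12)(1 9)(3 13)(7 14)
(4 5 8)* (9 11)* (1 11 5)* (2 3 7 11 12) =(1 12 2 3 7 11 9 5 8 4) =[0, 12, 3, 7, 1, 8, 6, 11, 4, 5, 10, 9, 2]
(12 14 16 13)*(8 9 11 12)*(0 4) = (0 4)(8 9 11 12 14 16 13) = [4, 1, 2, 3, 0, 5, 6, 7, 9, 11, 10, 12, 14, 8, 16, 15, 13]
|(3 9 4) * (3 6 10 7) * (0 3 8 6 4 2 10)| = |(0 3 9 2 10 7 8 6)| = 8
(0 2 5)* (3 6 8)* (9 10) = (0 2 5)(3 6 8)(9 10) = [2, 1, 5, 6, 4, 0, 8, 7, 3, 10, 9]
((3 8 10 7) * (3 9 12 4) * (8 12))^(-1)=(3 4 12)(7 10 8 9)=((3 12 4)(7 9 8 10))^(-1)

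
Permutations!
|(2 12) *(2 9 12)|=|(9 12)|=2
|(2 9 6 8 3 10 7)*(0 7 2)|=|(0 7)(2 9 6 8 3 10)|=6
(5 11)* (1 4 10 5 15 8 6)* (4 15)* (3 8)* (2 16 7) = (1 15 3 8 6)(2 16 7)(4 10 5 11) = [0, 15, 16, 8, 10, 11, 1, 2, 6, 9, 5, 4, 12, 13, 14, 3, 7]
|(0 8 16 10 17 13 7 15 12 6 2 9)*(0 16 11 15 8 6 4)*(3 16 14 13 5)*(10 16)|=12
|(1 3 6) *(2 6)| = 4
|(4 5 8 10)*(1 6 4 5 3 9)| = |(1 6 4 3 9)(5 8 10)| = 15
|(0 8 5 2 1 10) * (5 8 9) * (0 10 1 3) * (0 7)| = 6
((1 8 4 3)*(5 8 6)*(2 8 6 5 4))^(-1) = ((1 5 6 4 3)(2 8))^(-1) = (1 3 4 6 5)(2 8)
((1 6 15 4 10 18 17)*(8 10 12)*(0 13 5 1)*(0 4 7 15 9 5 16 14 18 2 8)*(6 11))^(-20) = ((0 13 16 14 18 17 4 12)(1 11 6 9 5)(2 8 10)(7 15))^(-20) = (0 18)(2 8 10)(4 16)(12 14)(13 17)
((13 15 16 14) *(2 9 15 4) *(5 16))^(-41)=((2 9 15 5 16 14 13 4))^(-41)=(2 4 13 14 16 5 15 9)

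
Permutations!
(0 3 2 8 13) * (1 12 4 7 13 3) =(0 1 12 4 7 13)(2 8 3) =[1, 12, 8, 2, 7, 5, 6, 13, 3, 9, 10, 11, 4, 0]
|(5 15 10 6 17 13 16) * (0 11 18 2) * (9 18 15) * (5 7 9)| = 12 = |(0 11 15 10 6 17 13 16 7 9 18 2)|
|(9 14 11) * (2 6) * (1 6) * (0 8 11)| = |(0 8 11 9 14)(1 6 2)| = 15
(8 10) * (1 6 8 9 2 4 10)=(1 6 8)(2 4 10 9)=[0, 6, 4, 3, 10, 5, 8, 7, 1, 2, 9]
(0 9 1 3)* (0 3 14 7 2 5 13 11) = [9, 14, 5, 3, 4, 13, 6, 2, 8, 1, 10, 0, 12, 11, 7] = (0 9 1 14 7 2 5 13 11)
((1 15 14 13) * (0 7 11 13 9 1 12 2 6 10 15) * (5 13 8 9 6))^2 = ((0 7 11 8 9 1)(2 5 13 12)(6 10 15 14))^2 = (0 11 9)(1 7 8)(2 13)(5 12)(6 15)(10 14)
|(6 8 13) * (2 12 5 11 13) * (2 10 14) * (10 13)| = |(2 12 5 11 10 14)(6 8 13)| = 6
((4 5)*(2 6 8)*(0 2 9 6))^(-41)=(0 2)(4 5)(6 8 9)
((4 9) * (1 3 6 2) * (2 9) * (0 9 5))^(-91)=((0 9 4 2 1 3 6 5))^(-91)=(0 3 4 5 1 9 6 2)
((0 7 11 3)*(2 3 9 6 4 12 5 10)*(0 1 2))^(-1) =((0 7 11 9 6 4 12 5 10)(1 2 3))^(-1) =(0 10 5 12 4 6 9 11 7)(1 3 2)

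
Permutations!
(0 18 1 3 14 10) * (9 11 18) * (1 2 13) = (0 9 11 18 2 13 1 3 14 10) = [9, 3, 13, 14, 4, 5, 6, 7, 8, 11, 0, 18, 12, 1, 10, 15, 16, 17, 2]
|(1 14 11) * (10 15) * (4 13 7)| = 6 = |(1 14 11)(4 13 7)(10 15)|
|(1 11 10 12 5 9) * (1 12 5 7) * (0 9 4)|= 9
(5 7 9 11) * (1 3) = (1 3)(5 7 9 11) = [0, 3, 2, 1, 4, 7, 6, 9, 8, 11, 10, 5]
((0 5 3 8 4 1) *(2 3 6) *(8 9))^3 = (0 2 8)(1 6 9)(3 4 5)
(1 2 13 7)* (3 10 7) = (1 2 13 3 10 7) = [0, 2, 13, 10, 4, 5, 6, 1, 8, 9, 7, 11, 12, 3]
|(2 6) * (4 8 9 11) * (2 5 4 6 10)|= 6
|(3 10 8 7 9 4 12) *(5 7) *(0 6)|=|(0 6)(3 10 8 5 7 9 4 12)|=8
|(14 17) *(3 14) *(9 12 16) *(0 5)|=6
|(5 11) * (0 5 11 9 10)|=4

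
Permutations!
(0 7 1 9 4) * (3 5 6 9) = (0 7 1 3 5 6 9 4) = [7, 3, 2, 5, 0, 6, 9, 1, 8, 4]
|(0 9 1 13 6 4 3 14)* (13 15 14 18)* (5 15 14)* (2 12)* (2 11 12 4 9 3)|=8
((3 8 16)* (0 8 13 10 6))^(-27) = (0 8 16 3 13 10 6) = ((0 8 16 3 13 10 6))^(-27)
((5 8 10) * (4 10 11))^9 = ((4 10 5 8 11))^9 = (4 11 8 5 10)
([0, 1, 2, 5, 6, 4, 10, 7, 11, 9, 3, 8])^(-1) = (3 10 6 4 5)(8 11)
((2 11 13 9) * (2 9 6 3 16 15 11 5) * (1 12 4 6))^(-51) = (1 6 15)(2 5)(3 11 12)(4 16 13)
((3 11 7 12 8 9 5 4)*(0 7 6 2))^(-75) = ((0 7 12 8 9 5 4 3 11 6 2))^(-75) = (0 12 9 4 11 2 7 8 5 3 6)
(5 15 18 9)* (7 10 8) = (5 15 18 9)(7 10 8) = [0, 1, 2, 3, 4, 15, 6, 10, 7, 5, 8, 11, 12, 13, 14, 18, 16, 17, 9]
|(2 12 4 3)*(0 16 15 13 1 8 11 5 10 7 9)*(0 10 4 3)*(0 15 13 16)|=24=|(1 8 11 5 4 15 16 13)(2 12 3)(7 9 10)|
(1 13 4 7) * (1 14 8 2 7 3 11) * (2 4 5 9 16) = (1 13 5 9 16 2 7 14 8 4 3 11) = [0, 13, 7, 11, 3, 9, 6, 14, 4, 16, 10, 1, 12, 5, 8, 15, 2]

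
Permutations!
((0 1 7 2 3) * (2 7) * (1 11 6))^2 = ((0 11 6 1 2 3))^2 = (0 6 2)(1 3 11)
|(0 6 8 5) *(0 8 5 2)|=5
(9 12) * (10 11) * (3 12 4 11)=(3 12 9 4 11 10)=[0, 1, 2, 12, 11, 5, 6, 7, 8, 4, 3, 10, 9]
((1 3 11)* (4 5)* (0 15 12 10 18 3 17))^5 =(0 3 15 11 12 1 10 17 18)(4 5)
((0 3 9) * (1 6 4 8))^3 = ((0 3 9)(1 6 4 8))^3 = (9)(1 8 4 6)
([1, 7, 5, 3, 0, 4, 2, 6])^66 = (0 6 4 7 5 1 2)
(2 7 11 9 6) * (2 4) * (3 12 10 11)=(2 7 3 12 10 11 9 6 4)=[0, 1, 7, 12, 2, 5, 4, 3, 8, 6, 11, 9, 10]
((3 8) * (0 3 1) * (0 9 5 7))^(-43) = (0 7 5 9 1 8 3)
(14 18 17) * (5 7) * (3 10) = (3 10)(5 7)(14 18 17) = [0, 1, 2, 10, 4, 7, 6, 5, 8, 9, 3, 11, 12, 13, 18, 15, 16, 14, 17]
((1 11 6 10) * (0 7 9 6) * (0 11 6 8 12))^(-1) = ((0 7 9 8 12)(1 6 10))^(-1) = (0 12 8 9 7)(1 10 6)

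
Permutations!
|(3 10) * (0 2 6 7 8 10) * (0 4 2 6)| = 8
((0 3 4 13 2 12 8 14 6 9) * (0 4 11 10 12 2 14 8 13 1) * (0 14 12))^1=((0 3 11 10)(1 14 6 9 4)(12 13))^1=(0 3 11 10)(1 14 6 9 4)(12 13)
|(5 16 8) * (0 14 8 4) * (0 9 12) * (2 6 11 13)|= |(0 14 8 5 16 4 9 12)(2 6 11 13)|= 8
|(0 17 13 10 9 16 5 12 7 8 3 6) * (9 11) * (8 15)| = 14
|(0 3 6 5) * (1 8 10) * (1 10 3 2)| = |(10)(0 2 1 8 3 6 5)| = 7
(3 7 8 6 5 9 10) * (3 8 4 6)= (3 7 4 6 5 9 10 8)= [0, 1, 2, 7, 6, 9, 5, 4, 3, 10, 8]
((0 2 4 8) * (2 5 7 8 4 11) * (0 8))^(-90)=(11)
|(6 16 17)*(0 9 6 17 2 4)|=6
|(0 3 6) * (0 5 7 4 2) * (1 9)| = |(0 3 6 5 7 4 2)(1 9)| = 14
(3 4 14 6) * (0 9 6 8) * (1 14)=[9, 14, 2, 4, 1, 5, 3, 7, 0, 6, 10, 11, 12, 13, 8]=(0 9 6 3 4 1 14 8)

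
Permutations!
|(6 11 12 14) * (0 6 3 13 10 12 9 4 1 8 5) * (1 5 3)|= |(0 6 11 9 4 5)(1 8 3 13 10 12 14)|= 42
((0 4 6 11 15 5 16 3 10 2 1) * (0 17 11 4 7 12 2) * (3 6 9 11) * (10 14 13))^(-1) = ((0 7 12 2 1 17 3 14 13 10)(4 9 11 15 5 16 6))^(-1) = (0 10 13 14 3 17 1 2 12 7)(4 6 16 5 15 11 9)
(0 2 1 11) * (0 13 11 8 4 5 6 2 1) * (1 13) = [13, 8, 0, 3, 5, 6, 2, 7, 4, 9, 10, 1, 12, 11] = (0 13 11 1 8 4 5 6 2)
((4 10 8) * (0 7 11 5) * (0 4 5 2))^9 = (0 7 11 2)(4 10 8 5)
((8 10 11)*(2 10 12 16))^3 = (2 8)(10 12)(11 16)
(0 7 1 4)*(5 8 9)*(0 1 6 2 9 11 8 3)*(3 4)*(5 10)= [7, 3, 9, 0, 1, 4, 2, 6, 11, 10, 5, 8]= (0 7 6 2 9 10 5 4 1 3)(8 11)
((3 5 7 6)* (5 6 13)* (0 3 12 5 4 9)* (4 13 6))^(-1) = ((13)(0 3 4 9)(5 7 6 12))^(-1) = (13)(0 9 4 3)(5 12 6 7)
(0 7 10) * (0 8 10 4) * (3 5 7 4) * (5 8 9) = [4, 1, 2, 8, 0, 7, 6, 3, 10, 5, 9] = (0 4)(3 8 10 9 5 7)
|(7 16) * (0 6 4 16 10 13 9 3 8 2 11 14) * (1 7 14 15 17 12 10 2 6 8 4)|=17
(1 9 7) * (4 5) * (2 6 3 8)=[0, 9, 6, 8, 5, 4, 3, 1, 2, 7]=(1 9 7)(2 6 3 8)(4 5)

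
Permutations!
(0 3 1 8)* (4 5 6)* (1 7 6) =(0 3 7 6 4 5 1 8) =[3, 8, 2, 7, 5, 1, 4, 6, 0]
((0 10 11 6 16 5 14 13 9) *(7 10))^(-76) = ((0 7 10 11 6 16 5 14 13 9))^(-76) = (0 6 13 10 5)(7 16 9 11 14)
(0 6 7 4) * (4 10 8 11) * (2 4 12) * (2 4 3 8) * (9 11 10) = (0 6 7 9 11 12 4)(2 3 8 10) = [6, 1, 3, 8, 0, 5, 7, 9, 10, 11, 2, 12, 4]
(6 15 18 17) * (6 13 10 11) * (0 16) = [16, 1, 2, 3, 4, 5, 15, 7, 8, 9, 11, 6, 12, 10, 14, 18, 0, 13, 17] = (0 16)(6 15 18 17 13 10 11)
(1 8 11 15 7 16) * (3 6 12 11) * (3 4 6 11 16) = (1 8 4 6 12 16)(3 11 15 7) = [0, 8, 2, 11, 6, 5, 12, 3, 4, 9, 10, 15, 16, 13, 14, 7, 1]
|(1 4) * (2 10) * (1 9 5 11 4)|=4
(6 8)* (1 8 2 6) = (1 8)(2 6) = [0, 8, 6, 3, 4, 5, 2, 7, 1]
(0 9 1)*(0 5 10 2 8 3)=[9, 5, 8, 0, 4, 10, 6, 7, 3, 1, 2]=(0 9 1 5 10 2 8 3)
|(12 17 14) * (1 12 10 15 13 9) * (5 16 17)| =|(1 12 5 16 17 14 10 15 13 9)| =10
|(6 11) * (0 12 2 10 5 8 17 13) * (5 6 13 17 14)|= |(17)(0 12 2 10 6 11 13)(5 8 14)|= 21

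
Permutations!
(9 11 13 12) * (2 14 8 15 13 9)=[0, 1, 14, 3, 4, 5, 6, 7, 15, 11, 10, 9, 2, 12, 8, 13]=(2 14 8 15 13 12)(9 11)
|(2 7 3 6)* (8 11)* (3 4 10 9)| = |(2 7 4 10 9 3 6)(8 11)| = 14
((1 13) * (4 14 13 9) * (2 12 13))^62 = (1 13 12 2 14 4 9)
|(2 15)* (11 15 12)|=4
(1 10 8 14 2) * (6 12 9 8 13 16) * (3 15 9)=[0, 10, 1, 15, 4, 5, 12, 7, 14, 8, 13, 11, 3, 16, 2, 9, 6]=(1 10 13 16 6 12 3 15 9 8 14 2)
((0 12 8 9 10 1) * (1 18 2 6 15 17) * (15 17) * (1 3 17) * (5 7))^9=((0 12 8 9 10 18 2 6 1)(3 17)(5 7))^9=(18)(3 17)(5 7)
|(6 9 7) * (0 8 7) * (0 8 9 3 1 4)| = 8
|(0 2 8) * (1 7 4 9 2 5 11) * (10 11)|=|(0 5 10 11 1 7 4 9 2 8)|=10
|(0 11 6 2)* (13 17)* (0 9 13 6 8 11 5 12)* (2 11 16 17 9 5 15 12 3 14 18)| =|(0 15 12)(2 5 3 14 18)(6 11 8 16 17)(9 13)| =30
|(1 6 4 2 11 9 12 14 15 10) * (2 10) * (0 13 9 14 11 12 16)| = 20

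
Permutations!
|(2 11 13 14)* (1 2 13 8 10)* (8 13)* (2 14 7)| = |(1 14 8 10)(2 11 13 7)| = 4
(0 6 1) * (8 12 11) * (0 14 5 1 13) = (0 6 13)(1 14 5)(8 12 11) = [6, 14, 2, 3, 4, 1, 13, 7, 12, 9, 10, 8, 11, 0, 5]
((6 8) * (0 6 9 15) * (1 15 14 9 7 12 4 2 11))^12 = ((0 6 8 7 12 4 2 11 1 15)(9 14))^12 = (0 8 12 2 1)(4 11 15 6 7)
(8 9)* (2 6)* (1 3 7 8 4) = (1 3 7 8 9 4)(2 6) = [0, 3, 6, 7, 1, 5, 2, 8, 9, 4]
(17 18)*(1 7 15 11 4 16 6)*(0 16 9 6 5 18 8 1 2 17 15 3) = (0 16 5 18 15 11 4 9 6 2 17 8 1 7 3) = [16, 7, 17, 0, 9, 18, 2, 3, 1, 6, 10, 4, 12, 13, 14, 11, 5, 8, 15]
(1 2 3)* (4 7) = (1 2 3)(4 7) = [0, 2, 3, 1, 7, 5, 6, 4]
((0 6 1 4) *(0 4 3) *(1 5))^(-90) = (6)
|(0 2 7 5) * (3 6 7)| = 6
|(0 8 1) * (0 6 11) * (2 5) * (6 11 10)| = 4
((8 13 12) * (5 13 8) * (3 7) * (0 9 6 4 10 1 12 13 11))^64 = (13)(0 9 6 4 10 1 12 5 11)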